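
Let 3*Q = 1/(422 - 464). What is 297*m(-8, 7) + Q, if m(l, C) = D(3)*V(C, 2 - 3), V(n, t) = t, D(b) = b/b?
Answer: -37423/126 ≈ -297.01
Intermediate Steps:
D(b) = 1
Q = -1/126 (Q = 1/(3*(422 - 464)) = (1/3)/(-42) = (1/3)*(-1/42) = -1/126 ≈ -0.0079365)
m(l, C) = -1 (m(l, C) = 1*(2 - 3) = 1*(-1) = -1)
297*m(-8, 7) + Q = 297*(-1) - 1/126 = -297 - 1/126 = -37423/126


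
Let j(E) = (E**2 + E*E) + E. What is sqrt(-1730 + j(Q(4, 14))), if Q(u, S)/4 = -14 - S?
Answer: sqrt(23246) ≈ 152.47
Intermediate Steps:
Q(u, S) = -56 - 4*S (Q(u, S) = 4*(-14 - S) = -56 - 4*S)
j(E) = E + 2*E**2 (j(E) = (E**2 + E**2) + E = 2*E**2 + E = E + 2*E**2)
sqrt(-1730 + j(Q(4, 14))) = sqrt(-1730 + (-56 - 4*14)*(1 + 2*(-56 - 4*14))) = sqrt(-1730 + (-56 - 56)*(1 + 2*(-56 - 56))) = sqrt(-1730 - 112*(1 + 2*(-112))) = sqrt(-1730 - 112*(1 - 224)) = sqrt(-1730 - 112*(-223)) = sqrt(-1730 + 24976) = sqrt(23246)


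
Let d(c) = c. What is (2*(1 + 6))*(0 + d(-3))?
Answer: -42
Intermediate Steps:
(2*(1 + 6))*(0 + d(-3)) = (2*(1 + 6))*(0 - 3) = (2*7)*(-3) = 14*(-3) = -42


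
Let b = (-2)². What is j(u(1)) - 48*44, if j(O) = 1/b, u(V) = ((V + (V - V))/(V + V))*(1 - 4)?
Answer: -8447/4 ≈ -2111.8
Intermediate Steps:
b = 4
u(V) = -3/2 (u(V) = ((V + 0)/((2*V)))*(-3) = (V*(1/(2*V)))*(-3) = (½)*(-3) = -3/2)
j(O) = ¼ (j(O) = 1/4 = ¼)
j(u(1)) - 48*44 = ¼ - 48*44 = ¼ - 2112 = -8447/4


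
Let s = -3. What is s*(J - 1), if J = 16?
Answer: -45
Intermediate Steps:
s*(J - 1) = -3*(16 - 1) = -3*15 = -45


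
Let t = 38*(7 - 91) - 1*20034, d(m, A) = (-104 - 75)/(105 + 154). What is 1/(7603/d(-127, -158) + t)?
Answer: -179/6126631 ≈ -2.9217e-5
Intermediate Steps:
d(m, A) = -179/259
t = -23226 (t = 38*(-84) - 20034 = -3192 - 20034 = -23226)
1/(7603/d(-127, -158) + t) = 1/(7603/(-179/259) - 23226) = 1/(7603*(-259/179) - 23226) = 1/(-1969177/179 - 23226) = 1/(-6126631/179) = -179/6126631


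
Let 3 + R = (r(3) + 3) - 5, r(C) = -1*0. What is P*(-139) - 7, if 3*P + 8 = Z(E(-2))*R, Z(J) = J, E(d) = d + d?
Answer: -563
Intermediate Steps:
r(C) = 0
E(d) = 2*d
R = -5 (R = -3 + ((0 + 3) - 5) = -3 + (3 - 5) = -3 - 2 = -5)
P = 4 (P = -8/3 + ((2*(-2))*(-5))/3 = -8/3 + (-4*(-5))/3 = -8/3 + (1/3)*20 = -8/3 + 20/3 = 4)
P*(-139) - 7 = 4*(-139) - 7 = -556 - 7 = -563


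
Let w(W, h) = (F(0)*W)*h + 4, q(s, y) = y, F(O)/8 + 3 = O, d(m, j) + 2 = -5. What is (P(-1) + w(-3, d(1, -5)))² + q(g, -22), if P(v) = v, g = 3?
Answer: 250979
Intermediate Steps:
d(m, j) = -7 (d(m, j) = -2 - 5 = -7)
F(O) = -24 + 8*O
w(W, h) = 4 - 24*W*h (w(W, h) = ((-24 + 8*0)*W)*h + 4 = ((-24 + 0)*W)*h + 4 = (-24*W)*h + 4 = -24*W*h + 4 = 4 - 24*W*h)
(P(-1) + w(-3, d(1, -5)))² + q(g, -22) = (-1 + (4 - 24*(-3)*(-7)))² - 22 = (-1 + (4 - 504))² - 22 = (-1 - 500)² - 22 = (-501)² - 22 = 251001 - 22 = 250979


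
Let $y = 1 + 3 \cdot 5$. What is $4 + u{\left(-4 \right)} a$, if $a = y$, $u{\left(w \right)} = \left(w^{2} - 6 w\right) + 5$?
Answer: $724$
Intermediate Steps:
$y = 16$ ($y = 1 + 15 = 16$)
$u{\left(w \right)} = 5 + w^{2} - 6 w$
$a = 16$
$4 + u{\left(-4 \right)} a = 4 + \left(5 + \left(-4\right)^{2} - -24\right) 16 = 4 + \left(5 + 16 + 24\right) 16 = 4 + 45 \cdot 16 = 4 + 720 = 724$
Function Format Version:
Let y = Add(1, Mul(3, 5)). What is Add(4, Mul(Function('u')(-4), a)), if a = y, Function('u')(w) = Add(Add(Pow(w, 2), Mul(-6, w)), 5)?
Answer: 724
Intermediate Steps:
y = 16 (y = Add(1, 15) = 16)
Function('u')(w) = Add(5, Pow(w, 2), Mul(-6, w))
a = 16
Add(4, Mul(Function('u')(-4), a)) = Add(4, Mul(Add(5, Pow(-4, 2), Mul(-6, -4)), 16)) = Add(4, Mul(Add(5, 16, 24), 16)) = Add(4, Mul(45, 16)) = Add(4, 720) = 724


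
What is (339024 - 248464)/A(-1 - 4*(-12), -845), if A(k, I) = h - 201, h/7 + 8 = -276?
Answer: -90560/2189 ≈ -41.370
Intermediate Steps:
h = -1988 (h = -56 + 7*(-276) = -56 - 1932 = -1988)
A(k, I) = -2189 (A(k, I) = -1988 - 201 = -2189)
(339024 - 248464)/A(-1 - 4*(-12), -845) = (339024 - 248464)/(-2189) = 90560*(-1/2189) = -90560/2189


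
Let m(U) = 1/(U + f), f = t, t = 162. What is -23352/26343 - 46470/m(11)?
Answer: -70593188894/8781 ≈ -8.0393e+6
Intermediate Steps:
f = 162
m(U) = 1/(162 + U) (m(U) = 1/(U + 162) = 1/(162 + U))
-23352/26343 - 46470/m(11) = -23352/26343 - 46470/(1/(162 + 11)) = -23352*1/26343 - 46470/(1/173) = -7784/8781 - 46470/1/173 = -7784/8781 - 46470*173 = -7784/8781 - 8039310 = -70593188894/8781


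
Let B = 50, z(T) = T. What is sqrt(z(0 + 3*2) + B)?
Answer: 2*sqrt(14) ≈ 7.4833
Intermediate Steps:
sqrt(z(0 + 3*2) + B) = sqrt((0 + 3*2) + 50) = sqrt((0 + 6) + 50) = sqrt(6 + 50) = sqrt(56) = 2*sqrt(14)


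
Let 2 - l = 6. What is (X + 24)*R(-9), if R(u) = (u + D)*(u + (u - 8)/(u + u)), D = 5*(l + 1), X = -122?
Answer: -56840/3 ≈ -18947.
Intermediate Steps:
l = -4 (l = 2 - 1*6 = 2 - 6 = -4)
D = -15 (D = 5*(-4 + 1) = 5*(-3) = -15)
R(u) = (-15 + u)*(u + (-8 + u)/(2*u)) (R(u) = (u - 15)*(u + (u - 8)/(u + u)) = (-15 + u)*(u + (-8 + u)/((2*u))) = (-15 + u)*(u + (-8 + u)*(1/(2*u))) = (-15 + u)*(u + (-8 + u)/(2*u)))
(X + 24)*R(-9) = (-122 + 24)*(-23/2 + (-9)**2 + 60/(-9) - 29/2*(-9)) = -98*(-23/2 + 81 + 60*(-1/9) + 261/2) = -98*(-23/2 + 81 - 20/3 + 261/2) = -98*580/3 = -56840/3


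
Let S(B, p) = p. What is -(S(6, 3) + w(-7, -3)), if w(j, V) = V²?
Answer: -12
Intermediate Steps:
-(S(6, 3) + w(-7, -3)) = -(3 + (-3)²) = -(3 + 9) = -1*12 = -12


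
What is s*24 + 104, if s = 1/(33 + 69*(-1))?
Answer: 310/3 ≈ 103.33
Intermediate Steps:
s = -1/36 (s = 1/(33 - 69) = 1/(-36) = -1/36 ≈ -0.027778)
s*24 + 104 = -1/36*24 + 104 = -⅔ + 104 = 310/3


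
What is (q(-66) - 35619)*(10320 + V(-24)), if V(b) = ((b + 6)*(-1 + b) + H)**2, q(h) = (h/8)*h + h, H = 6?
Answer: -7669624968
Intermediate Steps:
q(h) = h + h**2/8 (q(h) = (h*(1/8))*h + h = (h/8)*h + h = h**2/8 + h = h + h**2/8)
V(b) = (6 + (-1 + b)*(6 + b))**2 (V(b) = ((b + 6)*(-1 + b) + 6)**2 = ((6 + b)*(-1 + b) + 6)**2 = ((-1 + b)*(6 + b) + 6)**2 = (6 + (-1 + b)*(6 + b))**2)
(q(-66) - 35619)*(10320 + V(-24)) = ((1/8)*(-66)*(8 - 66) - 35619)*(10320 + (-24)**2*(5 - 24)**2) = ((1/8)*(-66)*(-58) - 35619)*(10320 + 576*(-19)**2) = (957/2 - 35619)*(10320 + 576*361) = -70281*(10320 + 207936)/2 = -70281/2*218256 = -7669624968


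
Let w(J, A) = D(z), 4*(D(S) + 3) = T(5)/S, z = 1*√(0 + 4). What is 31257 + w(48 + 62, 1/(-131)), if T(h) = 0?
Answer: 31254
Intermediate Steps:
z = 2 (z = 1*√4 = 1*2 = 2)
D(S) = -3 (D(S) = -3 + (0/S)/4 = -3 + (¼)*0 = -3 + 0 = -3)
w(J, A) = -3
31257 + w(48 + 62, 1/(-131)) = 31257 - 3 = 31254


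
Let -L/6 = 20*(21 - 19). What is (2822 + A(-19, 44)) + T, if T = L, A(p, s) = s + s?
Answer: 2670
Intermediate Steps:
L = -240 (L = -120*(21 - 19) = -120*2 = -6*40 = -240)
A(p, s) = 2*s
T = -240
(2822 + A(-19, 44)) + T = (2822 + 2*44) - 240 = (2822 + 88) - 240 = 2910 - 240 = 2670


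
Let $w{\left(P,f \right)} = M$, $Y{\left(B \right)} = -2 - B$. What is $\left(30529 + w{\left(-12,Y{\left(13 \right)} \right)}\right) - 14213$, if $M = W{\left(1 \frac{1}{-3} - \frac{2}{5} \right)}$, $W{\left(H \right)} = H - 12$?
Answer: $\frac{244549}{15} \approx 16303.0$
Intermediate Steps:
$W{\left(H \right)} = -12 + H$
$M = - \frac{191}{15}$ ($M = -12 + \left(1 \frac{1}{-3} - \frac{2}{5}\right) = -12 + \left(1 \left(- \frac{1}{3}\right) - \frac{2}{5}\right) = -12 - \frac{11}{15} = - \frac{191}{15} \approx -12.733$)
$w{\left(P,f \right)} = - \frac{191}{15}$
$\left(30529 + w{\left(-12,Y{\left(13 \right)} \right)}\right) - 14213 = \left(30529 - \frac{191}{15}\right) - 14213 = \frac{457744}{15} - 14213 = \frac{244549}{15}$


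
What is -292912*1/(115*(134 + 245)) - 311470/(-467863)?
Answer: -123467267106/20391808855 ≈ -6.0547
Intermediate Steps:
-292912*1/(115*(134 + 245)) - 311470/(-467863) = -292912/(379*115) - 311470*(-1/467863) = -292912/43585 + 311470/467863 = -123467267106/20391808855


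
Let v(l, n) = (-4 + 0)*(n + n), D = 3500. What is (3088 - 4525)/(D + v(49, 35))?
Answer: -1437/3220 ≈ -0.44627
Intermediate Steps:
v(l, n) = -8*n
(3088 - 4525)/(D + v(49, 35)) = (3088 - 4525)/(3500 - 8*35) = -1437/(3500 - 280) = -1437/3220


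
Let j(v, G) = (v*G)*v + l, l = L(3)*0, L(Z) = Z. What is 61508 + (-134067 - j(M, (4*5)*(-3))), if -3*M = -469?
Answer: 4181543/3 ≈ 1.3938e+6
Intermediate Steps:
M = 469/3 (M = -⅓*(-469) = 469/3 ≈ 156.33)
l = 0 (l = 3*0 = 0)
j(v, G) = G*v² (j(v, G) = (v*G)*v + 0 = (G*v)*v + 0 = G*v² + 0 = G*v²)
61508 + (-134067 - j(M, (4*5)*(-3))) = 61508 + (-134067 - (4*5)*(-3)*(469/3)²) = 61508 + (-134067 - 20*(-3)*219961/9) = 61508 + (-134067 - (-60)*219961/9) = 61508 + (-134067 - 1*(-4399220/3)) = 61508 + (-134067 + 4399220/3) = 61508 + 3997019/3 = 4181543/3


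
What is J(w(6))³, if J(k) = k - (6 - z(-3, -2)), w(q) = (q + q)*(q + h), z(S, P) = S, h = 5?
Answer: 1860867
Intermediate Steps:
w(q) = 2*q*(5 + q) (w(q) = (q + q)*(q + 5) = (2*q)*(5 + q) = 2*q*(5 + q))
J(k) = -9 + k (J(k) = k - (6 - 1*(-3)) = k - (6 + 3) = k - 1*9 = k - 9 = -9 + k)
J(w(6))³ = (-9 + 2*6*(5 + 6))³ = (-9 + 2*6*11)³ = (-9 + 132)³ = 123³ = 1860867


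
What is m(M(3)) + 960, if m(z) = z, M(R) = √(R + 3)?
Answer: 960 + √6 ≈ 962.45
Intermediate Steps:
M(R) = √(3 + R)
m(M(3)) + 960 = √(3 + 3) + 960 = √6 + 960 = 960 + √6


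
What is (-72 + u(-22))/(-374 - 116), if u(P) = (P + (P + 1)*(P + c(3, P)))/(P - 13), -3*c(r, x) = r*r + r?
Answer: 1522/8575 ≈ 0.17749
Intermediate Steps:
c(r, x) = -r/3 - r²/3 (c(r, x) = -(r*r + r)/3 = -(r² + r)/3 = -(r + r²)/3 = -r/3 - r²/3)
u(P) = (P + (1 + P)*(-4 + P))/(-13 + P) (u(P) = (P + (P + 1)*(P - ⅓*3*(1 + 3)))/(P - 13) = (P + (1 + P)*(P - ⅓*3*4))/(-13 + P) = (P + (1 + P)*(P - 4))/(-13 + P) = (P + (1 + P)*(-4 + P))/(-13 + P))
(-72 + u(-22))/(-374 - 116) = (-72 + (-4 + (-22)² - 2*(-22))/(-13 - 22))/(-374 - 116) = (-72 + (-4 + 484 + 44)/(-35))/(-490) = (-72 - 1/35*524)*(-1/490) = (-72 - 524/35)*(-1/490) = -3044/35*(-1/490) = 1522/8575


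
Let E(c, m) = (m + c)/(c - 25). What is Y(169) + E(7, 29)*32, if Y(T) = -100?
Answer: -164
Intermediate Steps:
E(c, m) = (c + m)/(-25 + c)
Y(169) + E(7, 29)*32 = -100 + ((7 + 29)/(-25 + 7))*32 = -100 + (36/(-18))*32 = -100 - 1/18*36*32 = -100 - 2*32 = -100 - 64 = -164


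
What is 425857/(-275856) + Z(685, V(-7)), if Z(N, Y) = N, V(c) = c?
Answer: 188535503/275856 ≈ 683.46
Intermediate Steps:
425857/(-275856) + Z(685, V(-7)) = 425857/(-275856) + 685 = 425857*(-1/275856) + 685 = -425857/275856 + 685 = 188535503/275856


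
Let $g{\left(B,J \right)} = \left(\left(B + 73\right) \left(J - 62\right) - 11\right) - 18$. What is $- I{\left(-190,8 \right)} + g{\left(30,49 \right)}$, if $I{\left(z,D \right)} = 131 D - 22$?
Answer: $-2394$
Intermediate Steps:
$g{\left(B,J \right)} = -29 + \left(-62 + J\right) \left(73 + B\right)$ ($g{\left(B,J \right)} = \left(\left(73 + B\right) \left(-62 + J\right) - 11\right) - 18 = \left(\left(-62 + J\right) \left(73 + B\right) - 11\right) - 18 = \left(-11 + \left(-62 + J\right) \left(73 + B\right)\right) - 18 = -29 + \left(-62 + J\right) \left(73 + B\right)$)
$I{\left(z,D \right)} = -22 + 131 D$
$- I{\left(-190,8 \right)} + g{\left(30,49 \right)} = - (-22 + 131 \cdot 8) + \left(-4555 - 1860 + 73 \cdot 49 + 30 \cdot 49\right) = - (-22 + 1048) + \left(-4555 - 1860 + 3577 + 1470\right) = \left(-1\right) 1026 - 1368 = -1026 - 1368 = -2394$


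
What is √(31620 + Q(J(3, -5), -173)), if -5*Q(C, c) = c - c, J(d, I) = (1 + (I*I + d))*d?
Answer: 2*√7905 ≈ 177.82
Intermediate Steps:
J(d, I) = d*(1 + d + I²) (J(d, I) = (1 + (I² + d))*d = (1 + (d + I²))*d = (1 + d + I²)*d = d*(1 + d + I²))
Q(C, c) = 0 (Q(C, c) = -(c - c)/5 = -⅕*0 = 0)
√(31620 + Q(J(3, -5), -173)) = √(31620 + 0) = √31620 = 2*√7905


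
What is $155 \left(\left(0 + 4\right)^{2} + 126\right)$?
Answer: $22010$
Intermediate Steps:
$155 \left(\left(0 + 4\right)^{2} + 126\right) = 155 \left(4^{2} + 126\right) = 155 \left(16 + 126\right) = 155 \cdot 142 = 22010$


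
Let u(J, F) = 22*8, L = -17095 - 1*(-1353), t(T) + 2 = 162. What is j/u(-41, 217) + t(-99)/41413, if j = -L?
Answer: 325975803/3644344 ≈ 89.447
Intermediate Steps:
t(T) = 160 (t(T) = -2 + 162 = 160)
L = -15742 (L = -17095 + 1353 = -15742)
u(J, F) = 176
j = 15742 (j = -1*(-15742) = 15742)
j/u(-41, 217) + t(-99)/41413 = 15742/176 + 160/41413 = 15742*(1/176) + 160*(1/41413) = 7871/88 + 160/41413 = 325975803/3644344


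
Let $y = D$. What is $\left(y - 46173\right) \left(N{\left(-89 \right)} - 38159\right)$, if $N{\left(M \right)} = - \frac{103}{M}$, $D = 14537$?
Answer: $\frac{107437374528}{89} \approx 1.2072 \cdot 10^{9}$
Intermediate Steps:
$y = 14537$
$\left(y - 46173\right) \left(N{\left(-89 \right)} - 38159\right) = \left(14537 - 46173\right) \left(- \frac{103}{-89} - 38159\right) = - 31636 \left(\left(-103\right) \left(- \frac{1}{89}\right) - 38159\right) = - 31636 \left(\frac{103}{89} - 38159\right) = \left(-31636\right) \left(- \frac{3396048}{89}\right) = \frac{107437374528}{89}$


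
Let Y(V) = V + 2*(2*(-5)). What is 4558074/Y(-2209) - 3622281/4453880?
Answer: -6769729563823/3309232840 ≈ -2045.7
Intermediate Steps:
Y(V) = -20 + V (Y(V) = V + 2*(-10) = V - 20 = -20 + V)
4558074/Y(-2209) - 3622281/4453880 = 4558074/(-20 - 2209) - 3622281/4453880 = 4558074/(-2229) - 3622281*1/4453880 = 4558074*(-1/2229) - 3622281/4453880 = -1519358/743 - 3622281/4453880 = -6769729563823/3309232840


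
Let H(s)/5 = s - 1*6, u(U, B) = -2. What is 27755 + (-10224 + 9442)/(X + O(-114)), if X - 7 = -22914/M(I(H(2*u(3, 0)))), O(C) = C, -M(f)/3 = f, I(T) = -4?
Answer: 111937479/4033 ≈ 27755.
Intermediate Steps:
H(s) = -30 + 5*s (H(s) = 5*(s - 1*6) = 5*(s - 6) = 5*(-6 + s) = -30 + 5*s)
M(f) = -3*f
X = -3805/2 (X = 7 - 22914/((-3*(-4))) = 7 - 22914/12 = 7 - 22914*1/12 = 7 - 3819/2 = -3805/2 ≈ -1902.5)
27755 + (-10224 + 9442)/(X + O(-114)) = 27755 + (-10224 + 9442)/(-3805/2 - 114) = 27755 - 782/(-4033/2) = 27755 - 782*(-2/4033) = 27755 + 1564/4033 = 111937479/4033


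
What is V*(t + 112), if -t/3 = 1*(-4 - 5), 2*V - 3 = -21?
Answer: -1251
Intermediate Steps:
V = -9 (V = 3/2 + (½)*(-21) = 3/2 - 21/2 = -9)
t = 27 (t = -3*(-4 - 5) = -3*(-9) = 27)
V*(t + 112) = -9*(27 + 112) = -9*139 = -1251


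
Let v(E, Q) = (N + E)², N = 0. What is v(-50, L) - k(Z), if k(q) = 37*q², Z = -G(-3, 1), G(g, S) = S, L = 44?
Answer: 2463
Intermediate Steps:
v(E, Q) = E² (v(E, Q) = (0 + E)² = E²)
Z = -1 (Z = -1*1 = -1)
v(-50, L) - k(Z) = (-50)² - 37*(-1)² = 2500 - 37 = 2463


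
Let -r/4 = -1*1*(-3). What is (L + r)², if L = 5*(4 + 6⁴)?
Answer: 42094144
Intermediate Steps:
r = -12 (r = -4*(-1*1)*(-3) = -(-4)*(-3) = -4*3 = -12)
L = 6500 (L = 5*(4 + 1296) = 5*1300 = 6500)
(L + r)² = (6500 - 12)² = 6488² = 42094144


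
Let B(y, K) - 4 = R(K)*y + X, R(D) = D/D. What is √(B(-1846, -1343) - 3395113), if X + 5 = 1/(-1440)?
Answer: I*√48916224010/120 ≈ 1843.1*I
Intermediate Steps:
X = -7201/1440 (X = -5 + 1/(-1440) = -5 - 1/1440 = -7201/1440 ≈ -5.0007)
R(D) = 1
B(y, K) = -1441/1440 + y (B(y, K) = 4 + (1*y - 7201/1440) = 4 + (y - 7201/1440) = 4 + (-7201/1440 + y) = -1441/1440 + y)
√(B(-1846, -1343) - 3395113) = √((-1441/1440 - 1846) - 3395113) = √(-2659681/1440 - 3395113) = √(-4891622401/1440) = I*√48916224010/120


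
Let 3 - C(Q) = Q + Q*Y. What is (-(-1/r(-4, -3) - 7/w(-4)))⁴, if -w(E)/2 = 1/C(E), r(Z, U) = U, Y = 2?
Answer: 10098039121/1296 ≈ 7.7917e+6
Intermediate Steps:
C(Q) = 3 - 3*Q (C(Q) = 3 - (Q + Q*2) = 3 - (Q + 2*Q) = 3 - 3*Q)
w(E) = -2/(3 - 3*E)
(-(-1/r(-4, -3) - 7/w(-4)))⁴ = (-(-1/(-3) - 7/(2/(3*(-1 - 4)))))⁴ = (-(-1*(-⅓) - 7/((⅔)/(-5))))⁴ = (-(⅓ - 7/((⅔)*(-⅕))))⁴ = (-(⅓ - 7/(-2/15)))⁴ = (-(⅓ - 7*(-15/2)))⁴ = (-(⅓ + 105/2))⁴ = (-1*317/6)⁴ = (-317/6)⁴ = 10098039121/1296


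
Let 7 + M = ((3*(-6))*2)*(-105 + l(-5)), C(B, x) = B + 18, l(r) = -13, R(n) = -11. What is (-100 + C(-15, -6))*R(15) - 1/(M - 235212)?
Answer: 246446058/230971 ≈ 1067.0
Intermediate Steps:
C(B, x) = 18 + B
M = 4241 (M = -7 + ((3*(-6))*2)*(-105 - 13) = -7 - 18*2*(-118) = -7 - 36*(-118) = -7 + 4248 = 4241)
(-100 + C(-15, -6))*R(15) - 1/(M - 235212) = (-100 + (18 - 15))*(-11) - 1/(4241 - 235212) = (-100 + 3)*(-11) - 1/(-230971) = -97*(-11) - 1*(-1/230971) = 1067 + 1/230971 = 246446058/230971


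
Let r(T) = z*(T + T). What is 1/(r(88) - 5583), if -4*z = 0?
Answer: -1/5583 ≈ -0.00017912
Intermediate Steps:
z = 0 (z = -¼*0 = 0)
r(T) = 0 (r(T) = 0*(T + T) = 0*(2*T) = 0)
1/(r(88) - 5583) = 1/(0 - 5583) = 1/(-5583) = -1/5583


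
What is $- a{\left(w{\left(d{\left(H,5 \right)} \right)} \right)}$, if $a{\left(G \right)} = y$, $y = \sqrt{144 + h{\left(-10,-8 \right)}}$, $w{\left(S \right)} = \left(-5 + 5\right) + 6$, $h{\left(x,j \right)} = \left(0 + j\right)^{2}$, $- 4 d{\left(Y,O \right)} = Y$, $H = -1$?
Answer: $- 4 \sqrt{13} \approx -14.422$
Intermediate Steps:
$d{\left(Y,O \right)} = - \frac{Y}{4}$
$h{\left(x,j \right)} = j^{2}$
$w{\left(S \right)} = 6$ ($w{\left(S \right)} = 0 + 6 = 6$)
$y = 4 \sqrt{13}$ ($y = \sqrt{144 + \left(-8\right)^{2}} = \sqrt{144 + 64} = \sqrt{208} = 4 \sqrt{13} \approx 14.422$)
$a{\left(G \right)} = 4 \sqrt{13}$
$- a{\left(w{\left(d{\left(H,5 \right)} \right)} \right)} = - 4 \sqrt{13}$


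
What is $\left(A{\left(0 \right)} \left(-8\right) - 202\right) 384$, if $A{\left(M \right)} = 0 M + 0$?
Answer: $-77568$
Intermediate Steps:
$A{\left(M \right)} = 0$ ($A{\left(M \right)} = 0 + 0 = 0$)
$\left(A{\left(0 \right)} \left(-8\right) - 202\right) 384 = \left(0 \left(-8\right) - 202\right) 384 = \left(0 - 202\right) 384 = \left(-202\right) 384 = -77568$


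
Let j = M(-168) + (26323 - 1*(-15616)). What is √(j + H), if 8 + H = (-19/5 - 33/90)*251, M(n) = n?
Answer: √1465818/6 ≈ 201.78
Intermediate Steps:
H = -6323/6 (H = -8 + (-19/5 - 33/90)*251 = -8 + (-19*⅕ - 33*1/90)*251 = -8 + (-19/5 - 11/30)*251 = -8 - 25/6*251 = -8 - 6275/6 = -6323/6 ≈ -1053.8)
j = 41771 (j = -168 + (26323 - 1*(-15616)) = -168 + (26323 + 15616) = -168 + 41939 = 41771)
√(j + H) = √(41771 - 6323/6) = √(244303/6) = √1465818/6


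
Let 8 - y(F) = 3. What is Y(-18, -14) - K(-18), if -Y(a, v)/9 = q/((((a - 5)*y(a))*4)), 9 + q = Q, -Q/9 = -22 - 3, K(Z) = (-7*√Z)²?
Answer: 101916/115 ≈ 886.23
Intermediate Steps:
y(F) = 5 (y(F) = 8 - 1*3 = 8 - 3 = 5)
K(Z) = 49*Z
Q = 225 (Q = -9*(-22 - 3) = -9*(-25) = 225)
q = 216 (q = -9 + 225 = 216)
Y(a, v) = -1944/(-100 + 20*a) (Y(a, v) = -1944/(((a - 5)*5)*4) = -1944/(((-5 + a)*5)*4) = -1944/((-25 + 5*a)*4) = -1944/(-100 + 20*a))
Y(-18, -14) - K(-18) = -486/(-25 + 5*(-18)) - 49*(-18) = -486/(-25 - 90) - 1*(-882) = -486/(-115) + 882 = -486*(-1/115) + 882 = 486/115 + 882 = 101916/115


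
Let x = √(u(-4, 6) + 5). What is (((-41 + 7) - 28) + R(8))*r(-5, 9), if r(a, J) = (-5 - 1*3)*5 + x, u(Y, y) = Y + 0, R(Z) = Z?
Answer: 2106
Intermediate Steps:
u(Y, y) = Y
x = 1 (x = √(-4 + 5) = √1 = 1)
r(a, J) = -39 (r(a, J) = (-5 - 1*3)*5 + 1 = (-5 - 3)*5 + 1 = -8*5 + 1 = -40 + 1 = -39)
(((-41 + 7) - 28) + R(8))*r(-5, 9) = (((-41 + 7) - 28) + 8)*(-39) = ((-34 - 28) + 8)*(-39) = (-62 + 8)*(-39) = -54*(-39) = 2106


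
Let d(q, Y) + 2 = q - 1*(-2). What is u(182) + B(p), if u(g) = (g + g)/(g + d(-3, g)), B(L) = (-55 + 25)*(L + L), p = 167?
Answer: -1793216/179 ≈ -10018.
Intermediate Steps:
d(q, Y) = q (d(q, Y) = -2 + (q - 1*(-2)) = -2 + (q + 2) = -2 + (2 + q) = q)
B(L) = -60*L
u(g) = 2*g/(-3 + g) (u(g) = (g + g)/(g - 3) = (2*g)/(-3 + g) = 2*g/(-3 + g))
u(182) + B(p) = 2*182/(-3 + 182) - 60*167 = 2*182/179 - 10020 = 2*182*(1/179) - 10020 = 364/179 - 10020 = -1793216/179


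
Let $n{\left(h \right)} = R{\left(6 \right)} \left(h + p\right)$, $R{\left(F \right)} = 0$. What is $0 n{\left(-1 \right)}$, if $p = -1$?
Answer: $0$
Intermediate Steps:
$n{\left(h \right)} = 0$ ($n{\left(h \right)} = 0 \left(h - 1\right) = 0 \left(-1 + h\right) = 0$)
$0 n{\left(-1 \right)} = 0 \cdot 0 = 0$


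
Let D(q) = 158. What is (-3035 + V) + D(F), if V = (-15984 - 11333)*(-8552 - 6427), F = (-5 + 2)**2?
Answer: 409178466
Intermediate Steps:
F = 9 (F = (-3)**2 = 9)
V = 409181343 (V = -27317*(-14979) = 409181343)
(-3035 + V) + D(F) = (-3035 + 409181343) + 158 = 409178308 + 158 = 409178466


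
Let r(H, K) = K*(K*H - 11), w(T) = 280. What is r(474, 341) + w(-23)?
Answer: 55113723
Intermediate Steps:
r(H, K) = K*(-11 + H*K) (r(H, K) = K*(H*K - 11) = K*(-11 + H*K))
r(474, 341) + w(-23) = 341*(-11 + 474*341) + 280 = 341*(-11 + 161634) + 280 = 341*161623 + 280 = 55113443 + 280 = 55113723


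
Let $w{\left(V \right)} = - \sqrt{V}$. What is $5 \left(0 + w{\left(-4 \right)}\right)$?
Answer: $- 10 i \approx - 10.0 i$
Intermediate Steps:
$5 \left(0 + w{\left(-4 \right)}\right) = 5 \left(0 - \sqrt{-4}\right) = 5 \left(0 - 2 i\right) = 5 \left(- 2 i\right) = - 10 i$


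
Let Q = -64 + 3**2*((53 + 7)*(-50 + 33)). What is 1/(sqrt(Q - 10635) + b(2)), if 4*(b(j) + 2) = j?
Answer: -6/79525 - 4*I*sqrt(19879)/79525 ≈ -7.5448e-5 - 0.0070918*I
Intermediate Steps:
Q = -9244 (Q = -64 + 9*(60*(-17)) = -64 + 9*(-1020) = -64 - 9180 = -9244)
b(j) = -2 + j/4
1/(sqrt(Q - 10635) + b(2)) = 1/(sqrt(-9244 - 10635) + (-2 + (1/4)*2)) = 1/(sqrt(-19879) + (-2 + 1/2)) = 1/(I*sqrt(19879) - 3/2) = 1/(-3/2 + I*sqrt(19879))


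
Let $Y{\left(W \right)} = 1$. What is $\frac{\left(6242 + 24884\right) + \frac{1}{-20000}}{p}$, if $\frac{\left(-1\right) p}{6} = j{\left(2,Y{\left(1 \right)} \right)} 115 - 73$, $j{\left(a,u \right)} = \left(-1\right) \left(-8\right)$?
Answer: $- \frac{622519999}{101640000} \approx -6.1248$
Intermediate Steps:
$j{\left(a,u \right)} = 8$
$p = -5082$ ($p = - 6 \left(8 \cdot 115 - 73\right) = - 6 \left(920 - 73\right) = \left(-6\right) 847 = -5082$)
$\frac{\left(6242 + 24884\right) + \frac{1}{-20000}}{p} = \frac{\left(6242 + 24884\right) + \frac{1}{-20000}}{-5082} = \left(31126 - \frac{1}{20000}\right) \left(- \frac{1}{5082}\right) = \frac{622519999}{20000} \left(- \frac{1}{5082}\right) = - \frac{622519999}{101640000}$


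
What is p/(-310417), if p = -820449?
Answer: 820449/310417 ≈ 2.6431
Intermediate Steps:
p/(-310417) = -820449/(-310417) = -820449*(-1/310417) = 820449/310417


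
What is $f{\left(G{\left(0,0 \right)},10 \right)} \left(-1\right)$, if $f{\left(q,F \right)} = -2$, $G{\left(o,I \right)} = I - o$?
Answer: $2$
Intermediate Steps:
$f{\left(G{\left(0,0 \right)},10 \right)} \left(-1\right) = \left(-2\right) \left(-1\right) = 2$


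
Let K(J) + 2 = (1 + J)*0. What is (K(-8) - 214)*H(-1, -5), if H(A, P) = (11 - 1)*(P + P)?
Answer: 21600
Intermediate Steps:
K(J) = -2 (K(J) = -2 + (1 + J)*0 = -2 + 0 = -2)
H(A, P) = 20*P (H(A, P) = 10*(2*P) = 20*P)
(K(-8) - 214)*H(-1, -5) = (-2 - 214)*(20*(-5)) = -216*(-100) = 21600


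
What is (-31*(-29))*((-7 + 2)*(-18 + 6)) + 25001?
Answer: 78941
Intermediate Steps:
(-31*(-29))*((-7 + 2)*(-18 + 6)) + 25001 = 899*(-5*(-12)) + 25001 = 899*60 + 25001 = 53940 + 25001 = 78941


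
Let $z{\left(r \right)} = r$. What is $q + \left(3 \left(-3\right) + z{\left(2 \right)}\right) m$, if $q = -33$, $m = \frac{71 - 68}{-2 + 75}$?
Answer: $- \frac{2430}{73} \approx -33.288$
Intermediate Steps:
$m = \frac{3}{73} \approx 0.041096$
$q + \left(3 \left(-3\right) + z{\left(2 \right)}\right) m = -33 + \left(3 \left(-3\right) + 2\right) \frac{3}{73} = -33 + \left(-9 + 2\right) \frac{3}{73} = -33 - \frac{21}{73} = - \frac{2430}{73}$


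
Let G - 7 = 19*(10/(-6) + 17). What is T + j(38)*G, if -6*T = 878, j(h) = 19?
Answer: 5522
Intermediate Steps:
T = -439/3 (T = -⅙*878 = -439/3 ≈ -146.33)
G = 895/3 (G = 7 + 19*(10/(-6) + 17) = 7 + 19*(10*(-⅙) + 17) = 7 + 19*(-5/3 + 17) = 7 + 19*(46/3) = 7 + 874/3 = 895/3 ≈ 298.33)
T + j(38)*G = -439/3 + 19*(895/3) = -439/3 + 17005/3 = 5522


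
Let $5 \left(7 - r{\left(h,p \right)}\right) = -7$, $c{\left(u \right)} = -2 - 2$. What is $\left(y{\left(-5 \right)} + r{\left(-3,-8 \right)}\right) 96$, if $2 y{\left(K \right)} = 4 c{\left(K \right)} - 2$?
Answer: $- \frac{288}{5} \approx -57.6$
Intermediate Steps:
$c{\left(u \right)} = -4$ ($c{\left(u \right)} = -2 - 2 = -4$)
$r{\left(h,p \right)} = \frac{42}{5}$ ($r{\left(h,p \right)} = 7 - - \frac{7}{5} = 7 + \frac{7}{5} = \frac{42}{5}$)
$y{\left(K \right)} = -9$ ($y{\left(K \right)} = \frac{4 \left(-4\right) - 2}{2} = \frac{-16 - 2}{2} = \frac{1}{2} \left(-18\right) = -9$)
$\left(y{\left(-5 \right)} + r{\left(-3,-8 \right)}\right) 96 = \left(-9 + \frac{42}{5}\right) 96 = \left(- \frac{3}{5}\right) 96 = - \frac{288}{5}$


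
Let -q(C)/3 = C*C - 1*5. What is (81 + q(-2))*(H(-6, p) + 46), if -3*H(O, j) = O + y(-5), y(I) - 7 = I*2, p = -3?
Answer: 4116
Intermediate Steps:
y(I) = 7 + 2*I (y(I) = 7 + I*2 = 7 + 2*I)
H(O, j) = 1 - O/3 (H(O, j) = -(O + (7 + 2*(-5)))/3 = -(O + (7 - 10))/3 = -(O - 3)/3 = -(-3 + O)/3 = 1 - O/3)
q(C) = 15 - 3*C² (q(C) = -3*(C*C - 1*5) = -3*(C² - 5) = -3*(-5 + C²) = 15 - 3*C²)
(81 + q(-2))*(H(-6, p) + 46) = (81 + (15 - 3*(-2)²))*((1 - ⅓*(-6)) + 46) = (81 + (15 - 3*4))*((1 + 2) + 46) = (81 + (15 - 12))*(3 + 46) = (81 + 3)*49 = 84*49 = 4116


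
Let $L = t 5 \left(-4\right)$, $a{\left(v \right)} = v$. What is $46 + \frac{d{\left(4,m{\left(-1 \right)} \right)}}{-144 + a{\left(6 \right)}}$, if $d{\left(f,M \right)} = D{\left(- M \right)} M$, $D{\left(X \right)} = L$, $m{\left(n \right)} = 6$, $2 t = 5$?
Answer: $\frac{1108}{23} \approx 48.174$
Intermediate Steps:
$t = \frac{5}{2}$ ($t = \frac{1}{2} \cdot 5 = \frac{5}{2} \approx 2.5$)
$L = -50$ ($L = \frac{5}{2} \cdot 5 \left(-4\right) = \frac{25}{2} \left(-4\right) = -50$)
$D{\left(X \right)} = -50$
$d{\left(f,M \right)} = - 50 M$
$46 + \frac{d{\left(4,m{\left(-1 \right)} \right)}}{-144 + a{\left(6 \right)}} = 46 + \frac{\left(-50\right) 6}{-144 + 6} = 46 - \frac{300}{-138} = 46 - - \frac{50}{23} = 46 + \frac{50}{23} = \frac{1108}{23}$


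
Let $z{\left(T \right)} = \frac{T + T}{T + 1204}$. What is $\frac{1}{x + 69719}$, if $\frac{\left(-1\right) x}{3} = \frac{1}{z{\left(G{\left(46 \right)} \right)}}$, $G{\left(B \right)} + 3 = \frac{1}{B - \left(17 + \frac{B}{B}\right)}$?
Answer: $\frac{166}{11674241} \approx 1.4219 \cdot 10^{-5}$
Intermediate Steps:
$G{\left(B \right)} = -3 + \frac{1}{-18 + B}$ ($G{\left(B \right)} = -3 + \frac{1}{B - \left(17 + \frac{B}{B}\right)} = -3 + \frac{1}{B - 18} = -3 + \frac{1}{-18 + B}$)
$z{\left(T \right)} = \frac{2 T}{1204 + T}$
$x = \frac{100887}{166}$ ($x = - \frac{3}{2 \frac{55 - 138}{-18 + 46} \frac{1}{1204 + \frac{55 - 138}{-18 + 46}}} = - \frac{3}{2 \frac{55 - 138}{28} \frac{1}{1204 + \frac{55 - 138}{28}}} = - \frac{3}{2 \cdot \frac{1}{28} \left(-83\right) \frac{1}{1204 + \frac{1}{28} \left(-83\right)}} = - \frac{3}{2 \left(- \frac{83}{28}\right) \frac{1}{1204 - \frac{83}{28}}} = - \frac{3}{2 \left(- \frac{83}{28}\right) \frac{1}{\frac{33629}{28}}} = - \frac{3}{2 \left(- \frac{83}{28}\right) \frac{28}{33629}} = - \frac{3}{- \frac{166}{33629}} = \left(-3\right) \left(- \frac{33629}{166}\right) = \frac{100887}{166} \approx 607.75$)
$\frac{1}{x + 69719} = \frac{1}{\frac{100887}{166} + 69719} = \frac{1}{\frac{11674241}{166}} = \frac{166}{11674241}$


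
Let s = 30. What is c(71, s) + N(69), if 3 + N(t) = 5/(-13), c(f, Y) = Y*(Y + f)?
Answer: 39346/13 ≈ 3026.6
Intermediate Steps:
N(t) = -44/13 (N(t) = -3 + 5/(-13) = -3 + 5*(-1/13) = -3 - 5/13 = -44/13)
c(71, s) + N(69) = 30*(30 + 71) - 44/13 = 30*101 - 44/13 = 3030 - 44/13 = 39346/13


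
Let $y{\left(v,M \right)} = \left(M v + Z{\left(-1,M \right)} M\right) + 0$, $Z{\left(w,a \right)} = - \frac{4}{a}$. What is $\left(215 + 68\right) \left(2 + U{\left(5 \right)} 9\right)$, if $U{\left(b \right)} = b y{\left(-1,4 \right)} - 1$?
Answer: $-103861$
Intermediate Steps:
$y{\left(v,M \right)} = -4 + M v$ ($y{\left(v,M \right)} = \left(M v + - \frac{4}{M} M\right) + 0 = \left(M v - 4\right) + 0 = \left(-4 + M v\right) + 0 = -4 + M v$)
$U{\left(b \right)} = -1 - 8 b$ ($U{\left(b \right)} = b \left(-4 + 4 \left(-1\right)\right) - 1 = b \left(-4 - 4\right) - 1 = b \left(-8\right) - 1 = - 8 b - 1 = -1 - 8 b$)
$\left(215 + 68\right) \left(2 + U{\left(5 \right)} 9\right) = \left(215 + 68\right) \left(2 + \left(-1 - 40\right) 9\right) = 283 \left(2 + \left(-1 - 40\right) 9\right) = 283 \left(2 - 369\right) = 283 \left(-367\right) = -103861$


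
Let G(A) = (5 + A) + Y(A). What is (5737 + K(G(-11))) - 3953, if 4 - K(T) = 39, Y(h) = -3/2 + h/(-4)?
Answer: 1749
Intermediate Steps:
Y(h) = -3/2 - h/4 (Y(h) = -3*1/2 + h*(-1/4) = -3/2 - h/4)
G(A) = 7/2 + 3*A/4 (G(A) = (5 + A) + (-3/2 - A/4) = 7/2 + 3*A/4)
K(T) = -35 (K(T) = 4 - 1*39 = 4 - 39 = -35)
(5737 + K(G(-11))) - 3953 = (5737 - 35) - 3953 = 5702 - 3953 = 1749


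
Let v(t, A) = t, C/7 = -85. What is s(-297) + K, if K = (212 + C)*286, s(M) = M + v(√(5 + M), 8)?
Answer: -109835 + 2*I*√73 ≈ -1.0984e+5 + 17.088*I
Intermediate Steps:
C = -595 (C = 7*(-85) = -595)
s(M) = M + √(5 + M)
K = -109538 (K = (212 - 595)*286 = -383*286 = -109538)
s(-297) + K = (-297 + √(5 - 297)) - 109538 = (-297 + √(-292)) - 109538 = (-297 + 2*I*√73) - 109538 = -109835 + 2*I*√73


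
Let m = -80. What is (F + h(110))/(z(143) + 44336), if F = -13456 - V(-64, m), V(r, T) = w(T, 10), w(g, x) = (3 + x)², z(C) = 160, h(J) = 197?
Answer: -373/1236 ≈ -0.30178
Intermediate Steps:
V(r, T) = 169 (V(r, T) = (3 + 10)² = 13² = 169)
F = -13625 (F = -13456 - 1*169 = -13456 - 169 = -13625)
(F + h(110))/(z(143) + 44336) = (-13625 + 197)/(160 + 44336) = -13428/44496 = -13428*1/44496 = -373/1236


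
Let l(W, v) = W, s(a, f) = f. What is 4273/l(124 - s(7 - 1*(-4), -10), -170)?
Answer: 4273/134 ≈ 31.888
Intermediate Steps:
4273/l(124 - s(7 - 1*(-4), -10), -170) = 4273/(124 - 1*(-10)) = 4273/(124 + 10) = 4273/134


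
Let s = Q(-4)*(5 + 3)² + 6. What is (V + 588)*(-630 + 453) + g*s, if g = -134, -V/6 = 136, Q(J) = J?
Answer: 73856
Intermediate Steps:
V = -816 (V = -6*136 = -816)
s = -250 (s = -4*(5 + 3)² + 6 = -4*8² + 6 = -4*64 + 6 = -256 + 6 = -250)
(V + 588)*(-630 + 453) + g*s = (-816 + 588)*(-630 + 453) - 134*(-250) = -228*(-177) + 33500 = 40356 + 33500 = 73856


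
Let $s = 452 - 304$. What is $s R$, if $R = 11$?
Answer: $1628$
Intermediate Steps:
$s = 148$ ($s = 452 - 304 = 148$)
$s R = 148 \cdot 11 = 1628$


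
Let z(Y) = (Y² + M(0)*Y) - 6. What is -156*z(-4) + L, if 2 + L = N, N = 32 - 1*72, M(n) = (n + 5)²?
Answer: 13998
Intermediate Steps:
M(n) = (5 + n)²
z(Y) = -6 + Y² + 25*Y (z(Y) = (Y² + (5 + 0)²*Y) - 6 = (Y² + 5²*Y) - 6 = (Y² + 25*Y) - 6 = -6 + Y² + 25*Y)
N = -40 (N = 32 - 72 = -40)
L = -42 (L = -2 - 40 = -42)
-156*z(-4) + L = -156*(-6 + (-4)² + 25*(-4)) - 42 = -156*(-6 + 16 - 100) - 42 = -156*(-90) - 42 = 14040 - 42 = 13998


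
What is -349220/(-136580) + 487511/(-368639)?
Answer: 3107592960/2517435731 ≈ 1.2344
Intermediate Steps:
-349220/(-136580) + 487511/(-368639) = -349220*(-1/136580) + 487511*(-1/368639) = 17461/6829 - 487511/368639 = 3107592960/2517435731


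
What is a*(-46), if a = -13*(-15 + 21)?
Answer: 3588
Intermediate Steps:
a = -78 (a = -13*6 = -78)
a*(-46) = -78*(-46) = 3588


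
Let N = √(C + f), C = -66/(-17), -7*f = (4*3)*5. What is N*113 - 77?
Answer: -77 + 339*I*√7378/119 ≈ -77.0 + 244.69*I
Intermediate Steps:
f = -60/7 (f = -4*3*5/7 = -12*5/7 = -⅐*60 = -60/7 ≈ -8.5714)
C = 66/17 (C = -66*(-1/17) = 66/17 ≈ 3.8824)
N = 3*I*√7378/119 (N = √(66/17 - 60/7) = √(-558/119) = 3*I*√7378/119 ≈ 2.1654*I)
N*113 - 77 = (3*I*√7378/119)*113 - 77 = 339*I*√7378/119 - 77 = -77 + 339*I*√7378/119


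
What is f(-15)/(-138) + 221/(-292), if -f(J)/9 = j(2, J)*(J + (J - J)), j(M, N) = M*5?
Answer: -70783/6716 ≈ -10.539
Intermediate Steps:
j(M, N) = 5*M
f(J) = -90*J (f(J) = -9*5*2*(J + (J - J)) = -90*(J + 0) = -90*J)
f(-15)/(-138) + 221/(-292) = -90*(-15)/(-138) + 221/(-292) = 1350*(-1/138) + 221*(-1/292) = -225/23 - 221/292 = -70783/6716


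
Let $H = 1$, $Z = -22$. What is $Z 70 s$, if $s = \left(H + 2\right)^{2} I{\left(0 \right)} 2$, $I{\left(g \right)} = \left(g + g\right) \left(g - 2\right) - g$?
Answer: $0$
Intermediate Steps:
$I{\left(g \right)} = - g + 2 g \left(-2 + g\right)$ ($I{\left(g \right)} = 2 g \left(-2 + g\right) - g = - g + 2 g \left(-2 + g\right)$)
$s = 0$ ($s = \left(1 + 2\right)^{2} \cdot 0 \left(-5 + 2 \cdot 0\right) 2 = 3^{2} \cdot 0 \left(-5 + 0\right) 2 = 9 \cdot 0 \left(-5\right) 2 = 9 \cdot 0 \cdot 2 = 0 \cdot 2 = 0$)
$Z 70 s = \left(-22\right) 70 \cdot 0 = \left(-1540\right) 0 = 0$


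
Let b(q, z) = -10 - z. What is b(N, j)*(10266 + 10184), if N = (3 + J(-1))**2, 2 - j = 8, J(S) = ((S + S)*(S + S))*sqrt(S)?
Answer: -81800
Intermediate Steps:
J(S) = 4*S**(5/2) (J(S) = ((2*S)*(2*S))*sqrt(S) = (4*S**2)*sqrt(S) = 4*S**(5/2))
j = -6 (j = 2 - 1*8 = 2 - 8 = -6)
N = (3 + 4*I)**2 (N = (3 + 4*(-1)**(5/2))**2 = (3 + 4*I)**2 ≈ -7.0 + 24.0*I)
b(N, j)*(10266 + 10184) = (-10 - 1*(-6))*(10266 + 10184) = (-10 + 6)*20450 = -4*20450 = -81800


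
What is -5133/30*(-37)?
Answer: 63307/10 ≈ 6330.7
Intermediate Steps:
-5133/30*(-37) = -59*29/10*(-37) = -1711/10*(-37) = 63307/10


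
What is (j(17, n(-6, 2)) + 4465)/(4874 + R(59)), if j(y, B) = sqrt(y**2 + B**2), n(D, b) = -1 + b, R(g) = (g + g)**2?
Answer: 4465/18798 + sqrt(290)/18798 ≈ 0.23843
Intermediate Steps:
R(g) = 4*g**2 (R(g) = (2*g)**2 = 4*g**2)
j(y, B) = sqrt(B**2 + y**2)
(j(17, n(-6, 2)) + 4465)/(4874 + R(59)) = (sqrt((-1 + 2)**2 + 17**2) + 4465)/(4874 + 4*59**2) = (sqrt(1**2 + 289) + 4465)/(4874 + 4*3481) = (sqrt(1 + 289) + 4465)/(4874 + 13924) = (sqrt(290) + 4465)/18798 = (4465 + sqrt(290))*(1/18798) = 4465/18798 + sqrt(290)/18798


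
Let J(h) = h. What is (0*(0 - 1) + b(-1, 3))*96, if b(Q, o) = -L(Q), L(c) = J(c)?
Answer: 96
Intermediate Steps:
L(c) = c
b(Q, o) = -Q
(0*(0 - 1) + b(-1, 3))*96 = (0*(0 - 1) - 1*(-1))*96 = (0*(-1) + 1)*96 = (0 + 1)*96 = 1*96 = 96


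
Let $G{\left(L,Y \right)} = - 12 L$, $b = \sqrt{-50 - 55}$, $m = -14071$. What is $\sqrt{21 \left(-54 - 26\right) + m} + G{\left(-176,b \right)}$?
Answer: $2112 + i \sqrt{15751} \approx 2112.0 + 125.5 i$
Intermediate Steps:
$b = i \sqrt{105}$ ($b = \sqrt{-105} = i \sqrt{105} \approx 10.247 i$)
$\sqrt{21 \left(-54 - 26\right) + m} + G{\left(-176,b \right)} = \sqrt{21 \left(-54 - 26\right) - 14071} - -2112 = \sqrt{21 \left(-80\right) - 14071} + 2112 = \sqrt{-1680 - 14071} + 2112 = \sqrt{-15751} + 2112 = i \sqrt{15751} + 2112 = 2112 + i \sqrt{15751}$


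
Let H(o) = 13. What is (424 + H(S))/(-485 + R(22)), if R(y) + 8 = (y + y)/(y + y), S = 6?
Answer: -437/492 ≈ -0.88821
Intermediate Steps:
R(y) = -7 (R(y) = -8 + (y + y)/(y + y) = -8 + (2*y)/((2*y)) = -8 + (2*y)*(1/(2*y)) = -8 + 1 = -7)
(424 + H(S))/(-485 + R(22)) = (424 + 13)/(-485 - 7) = 437/(-492) = 437*(-1/492) = -437/492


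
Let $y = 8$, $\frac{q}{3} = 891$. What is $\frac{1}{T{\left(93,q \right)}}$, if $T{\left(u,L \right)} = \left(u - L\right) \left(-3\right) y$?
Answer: $\frac{1}{61920} \approx 1.615 \cdot 10^{-5}$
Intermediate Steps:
$q = 2673$ ($q = 3 \cdot 891 = 2673$)
$T{\left(u,L \right)} = - 24 u + 24 L$ ($T{\left(u,L \right)} = \left(u - L\right) \left(-3\right) 8 = \left(- 3 u + 3 L\right) 8 = - 24 u + 24 L$)
$\frac{1}{T{\left(93,q \right)}} = \frac{1}{\left(-24\right) 93 + 24 \cdot 2673} = \frac{1}{-2232 + 64152} = \frac{1}{61920}$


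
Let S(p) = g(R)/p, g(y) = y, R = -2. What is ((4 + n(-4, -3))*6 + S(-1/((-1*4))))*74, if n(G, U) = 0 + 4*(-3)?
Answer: -4144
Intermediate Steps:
n(G, U) = -12 (n(G, U) = 0 - 12 = -12)
S(p) = -2/p
((4 + n(-4, -3))*6 + S(-1/((-1*4))))*74 = ((4 - 12)*6 - 2/((-1/((-1*4)))))*74 = (-8*6 - 2/((-1/(-4))))*74 = (-48 - 2/((-1*(-¼))))*74 = (-48 - 2/¼)*74 = (-48 - 2*4)*74 = (-48 - 8)*74 = -56*74 = -4144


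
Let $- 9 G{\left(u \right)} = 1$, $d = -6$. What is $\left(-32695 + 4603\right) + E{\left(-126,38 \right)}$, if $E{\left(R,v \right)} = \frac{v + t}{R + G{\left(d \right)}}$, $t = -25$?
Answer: $- \frac{31884537}{1135} \approx -28092.0$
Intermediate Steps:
$G{\left(u \right)} = - \frac{1}{9}$ ($G{\left(u \right)} = \left(- \frac{1}{9}\right) 1 = - \frac{1}{9}$)
$E{\left(R,v \right)} = \frac{-25 + v}{- \frac{1}{9} + R}$ ($E{\left(R,v \right)} = \frac{v - 25}{R - \frac{1}{9}} = \frac{-25 + v}{- \frac{1}{9} + R}$)
$\left(-32695 + 4603\right) + E{\left(-126,38 \right)} = \left(-32695 + 4603\right) + \frac{9 \left(-25 + 38\right)}{-1 + 9 \left(-126\right)} = -28092 + 9 \frac{1}{-1 - 1134} \cdot 13 = -28092 + 9 \frac{1}{-1135} \cdot 13 = -28092 + 9 \left(- \frac{1}{1135}\right) 13 = -28092 - \frac{117}{1135} = - \frac{31884537}{1135}$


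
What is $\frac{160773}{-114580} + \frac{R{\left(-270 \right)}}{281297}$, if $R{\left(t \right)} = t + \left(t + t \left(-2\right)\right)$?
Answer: $- \frac{160773}{114580} \approx -1.4032$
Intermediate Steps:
$R{\left(t \right)} = 0$ ($R{\left(t \right)} = t + \left(t - 2 t\right) = t - t = 0$)
$\frac{160773}{-114580} + \frac{R{\left(-270 \right)}}{281297} = \frac{160773}{-114580} + \frac{0}{281297} = 160773 \left(- \frac{1}{114580}\right) + 0 \cdot \frac{1}{281297} = - \frac{160773}{114580} + 0 = - \frac{160773}{114580}$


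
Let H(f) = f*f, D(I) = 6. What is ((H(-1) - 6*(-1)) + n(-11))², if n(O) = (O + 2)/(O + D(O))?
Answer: 1936/25 ≈ 77.440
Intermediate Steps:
H(f) = f²
n(O) = (2 + O)/(6 + O) (n(O) = (O + 2)/(O + 6) = (2 + O)/(6 + O))
((H(-1) - 6*(-1)) + n(-11))² = (((-1)² - 6*(-1)) + (2 - 11)/(6 - 11))² = ((1 + 6) - 9/(-5))² = (7 - ⅕*(-9))² = (7 + 9/5)² = (44/5)² = 1936/25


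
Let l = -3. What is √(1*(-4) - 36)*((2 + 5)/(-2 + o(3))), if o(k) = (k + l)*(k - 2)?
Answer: -7*I*√10 ≈ -22.136*I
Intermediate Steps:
o(k) = (-3 + k)*(-2 + k) (o(k) = (k - 3)*(k - 2) = (-3 + k)*(-2 + k))
√(1*(-4) - 36)*((2 + 5)/(-2 + o(3))) = √(1*(-4) - 36)*((2 + 5)/(-2 + (6 + 3² - 5*3))) = √(-4 - 36)*(7/(-2 + (6 + 9 - 15))) = √(-40)*(7/(-2 + 0)) = (2*I*√10)*(7/(-2)) = (2*I*√10)*(7*(-½)) = (2*I*√10)*(-7/2) = -7*I*√10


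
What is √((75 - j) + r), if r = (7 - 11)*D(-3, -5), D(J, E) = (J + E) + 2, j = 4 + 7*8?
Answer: √39 ≈ 6.2450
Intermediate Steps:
j = 60 (j = 4 + 56 = 60)
D(J, E) = 2 + E + J (D(J, E) = (E + J) + 2 = 2 + E + J)
r = 24 (r = (7 - 11)*(2 - 5 - 3) = -4*(-6) = 24)
√((75 - j) + r) = √((75 - 1*60) + 24) = √((75 - 60) + 24) = √(15 + 24) = √39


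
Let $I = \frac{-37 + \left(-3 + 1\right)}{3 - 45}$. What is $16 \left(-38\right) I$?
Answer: $- \frac{3952}{7} \approx -564.57$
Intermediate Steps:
$I = \frac{13}{14}$ ($I = \frac{-37 - 2}{-42} = \left(-39\right) \left(- \frac{1}{42}\right) = \frac{13}{14} \approx 0.92857$)
$16 \left(-38\right) I = 16 \left(-38\right) \frac{13}{14} = \left(-608\right) \frac{13}{14} = - \frac{3952}{7}$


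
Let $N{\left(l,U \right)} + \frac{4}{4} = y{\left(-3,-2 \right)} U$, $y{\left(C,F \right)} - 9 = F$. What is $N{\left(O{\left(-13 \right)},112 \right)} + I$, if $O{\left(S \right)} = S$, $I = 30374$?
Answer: $31157$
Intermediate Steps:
$y{\left(C,F \right)} = 9 + F$
$N{\left(l,U \right)} = -1 + 7 U$ ($N{\left(l,U \right)} = -1 + \left(9 - 2\right) U = -1 + 7 U$)
$N{\left(O{\left(-13 \right)},112 \right)} + I = \left(-1 + 7 \cdot 112\right) + 30374 = \left(-1 + 784\right) + 30374 = 783 + 30374 = 31157$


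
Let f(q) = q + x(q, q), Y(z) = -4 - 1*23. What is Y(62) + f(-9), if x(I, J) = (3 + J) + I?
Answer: -51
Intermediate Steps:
x(I, J) = 3 + I + J
Y(z) = -27 (Y(z) = -4 - 23 = -27)
f(q) = 3 + 3*q (f(q) = q + (3 + q + q) = q + (3 + 2*q) = 3 + 3*q)
Y(62) + f(-9) = -27 + (3 + 3*(-9)) = -27 + (3 - 27) = -27 - 24 = -51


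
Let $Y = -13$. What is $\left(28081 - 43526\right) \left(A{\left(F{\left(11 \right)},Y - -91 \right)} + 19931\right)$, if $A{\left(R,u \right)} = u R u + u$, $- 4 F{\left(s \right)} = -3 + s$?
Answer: $-121104245$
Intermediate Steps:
$F{\left(s \right)} = \frac{3}{4} - \frac{s}{4}$ ($F{\left(s \right)} = - \frac{-3 + s}{4} = \frac{3}{4} - \frac{s}{4}$)
$A{\left(R,u \right)} = u + R u^{2}$ ($A{\left(R,u \right)} = R u u + u = R u^{2} + u = u + R u^{2}$)
$\left(28081 - 43526\right) \left(A{\left(F{\left(11 \right)},Y - -91 \right)} + 19931\right) = \left(28081 - 43526\right) \left(\left(-13 - -91\right) \left(1 + \left(\frac{3}{4} - \frac{11}{4}\right) \left(-13 - -91\right)\right) + 19931\right) = - 15445 \left(\left(-13 + 91\right) \left(1 + \left(\frac{3}{4} - \frac{11}{4}\right) \left(-13 + 91\right)\right) + 19931\right) = - 15445 \left(78 \left(1 - 156\right) + 19931\right) = - 15445 \left(78 \left(-155\right) + 19931\right) = - 15445 \left(-12090 + 19931\right) = \left(-15445\right) 7841 = -121104245$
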